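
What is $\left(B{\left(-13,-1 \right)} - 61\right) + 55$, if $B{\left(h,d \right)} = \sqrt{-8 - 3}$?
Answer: $-6 + i \sqrt{11} \approx -6.0 + 3.3166 i$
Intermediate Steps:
$B{\left(h,d \right)} = i \sqrt{11}$ ($B{\left(h,d \right)} = \sqrt{-11} = i \sqrt{11}$)
$\left(B{\left(-13,-1 \right)} - 61\right) + 55 = \left(i \sqrt{11} - 61\right) + 55 = \left(-61 + i \sqrt{11}\right) + 55 = -6 + i \sqrt{11}$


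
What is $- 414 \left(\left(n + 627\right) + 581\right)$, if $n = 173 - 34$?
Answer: $-557658$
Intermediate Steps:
$n = 139$ ($n = 173 - 34 = 139$)
$- 414 \left(\left(n + 627\right) + 581\right) = - 414 \left(\left(139 + 627\right) + 581\right) = - 414 \left(766 + 581\right) = \left(-414\right) 1347 = -557658$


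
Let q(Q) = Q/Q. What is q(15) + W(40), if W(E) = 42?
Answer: 43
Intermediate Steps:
q(Q) = 1
q(15) + W(40) = 1 + 42 = 43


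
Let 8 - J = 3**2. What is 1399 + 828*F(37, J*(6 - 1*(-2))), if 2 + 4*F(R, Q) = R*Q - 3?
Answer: -60908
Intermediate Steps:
J = -1 (J = 8 - 1*3**2 = 8 - 1*9 = 8 - 9 = -1)
F(R, Q) = -5/4 + Q*R/4 (F(R, Q) = -1/2 + (R*Q - 3)/4 = -1/2 + (Q*R - 3)/4 = -1/2 + (-3 + Q*R)/4 = -1/2 + (-3/4 + Q*R/4) = -5/4 + Q*R/4)
1399 + 828*F(37, J*(6 - 1*(-2))) = 1399 + 828*(-5/4 + (1/4)*(-(6 - 1*(-2)))*37) = 1399 + 828*(-5/4 + (1/4)*(-(6 + 2))*37) = 1399 + 828*(-5/4 + (1/4)*(-1*8)*37) = 1399 + 828*(-5/4 + (1/4)*(-8)*37) = 1399 + 828*(-5/4 - 74) = 1399 + 828*(-301/4) = 1399 - 62307 = -60908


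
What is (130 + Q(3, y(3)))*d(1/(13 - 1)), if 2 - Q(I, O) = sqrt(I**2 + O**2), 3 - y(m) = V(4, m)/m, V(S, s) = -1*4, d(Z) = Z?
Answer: 11 - 5*sqrt(10)/36 ≈ 10.561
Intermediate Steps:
V(S, s) = -4
y(m) = 3 + 4/m (y(m) = 3 - (-4)/m = 3 + 4/m)
Q(I, O) = 2 - sqrt(I**2 + O**2)
(130 + Q(3, y(3)))*d(1/(13 - 1)) = (130 + (2 - sqrt(3**2 + (3 + 4/3)**2)))/(13 - 1) = (130 + (2 - sqrt(9 + (3 + 4*(1/3))**2)))/12 = (130 + (2 - sqrt(9 + (3 + 4/3)**2)))*(1/12) = (130 + (2 - sqrt(9 + (13/3)**2)))*(1/12) = (130 + (2 - sqrt(9 + 169/9)))*(1/12) = (130 + (2 - sqrt(250/9)))*(1/12) = (130 + (2 - 5*sqrt(10)/3))*(1/12) = (132 - 5*sqrt(10)/3)*(1/12) = 11 - 5*sqrt(10)/36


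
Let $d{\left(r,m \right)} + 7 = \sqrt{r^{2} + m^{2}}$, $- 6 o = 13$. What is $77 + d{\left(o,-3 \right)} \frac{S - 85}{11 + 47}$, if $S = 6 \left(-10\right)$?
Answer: $\frac{189}{2} - \frac{5 \sqrt{493}}{12} \approx 85.249$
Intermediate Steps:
$S = -60$
$o = - \frac{13}{6}$ ($o = \left(- \frac{1}{6}\right) 13 = - \frac{13}{6} \approx -2.1667$)
$d{\left(r,m \right)} = -7 + \sqrt{m^{2} + r^{2}}$ ($d{\left(r,m \right)} = -7 + \sqrt{r^{2} + m^{2}} = -7 + \sqrt{m^{2} + r^{2}}$)
$77 + d{\left(o,-3 \right)} \frac{S - 85}{11 + 47} = 77 + \left(-7 + \sqrt{\left(-3\right)^{2} + \left(- \frac{13}{6}\right)^{2}}\right) \frac{-60 - 85}{11 + 47} = 77 + \left(-7 + \sqrt{9 + \frac{169}{36}}\right) \frac{-60 - 85}{58} = 77 + \left(-7 + \sqrt{\frac{493}{36}}\right) \left(\left(-145\right) \frac{1}{58}\right) = 77 + \left(-7 + \frac{\sqrt{493}}{6}\right) \left(- \frac{5}{2}\right) = 77 + \left(\frac{35}{2} - \frac{5 \sqrt{493}}{12}\right) = \frac{189}{2} - \frac{5 \sqrt{493}}{12}$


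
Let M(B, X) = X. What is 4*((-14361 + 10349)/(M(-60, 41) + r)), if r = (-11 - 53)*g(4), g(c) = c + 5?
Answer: 16048/535 ≈ 29.996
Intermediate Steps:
g(c) = 5 + c
r = -576 (r = (-11 - 53)*(5 + 4) = -64*9 = -576)
4*((-14361 + 10349)/(M(-60, 41) + r)) = 4*((-14361 + 10349)/(41 - 576)) = 4*(-4012/(-535)) = 4*(-4012*(-1/535)) = 4*(4012/535) = 16048/535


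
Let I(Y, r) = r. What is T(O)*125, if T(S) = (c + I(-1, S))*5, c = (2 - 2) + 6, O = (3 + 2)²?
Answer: 19375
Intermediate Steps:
O = 25 (O = 5² = 25)
c = 6 (c = 0 + 6 = 6)
T(S) = 30 + 5*S (T(S) = (6 + S)*5 = 30 + 5*S)
T(O)*125 = (30 + 5*25)*125 = (30 + 125)*125 = 155*125 = 19375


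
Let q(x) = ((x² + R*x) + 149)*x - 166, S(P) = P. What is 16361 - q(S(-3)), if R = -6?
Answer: 17055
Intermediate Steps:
q(x) = -166 + x*(149 + x² - 6*x) (q(x) = ((x² - 6*x) + 149)*x - 166 = (149 + x² - 6*x)*x - 166 = x*(149 + x² - 6*x) - 166 = -166 + x*(149 + x² - 6*x))
16361 - q(S(-3)) = 16361 - (-166 + (-3)³ - 6*(-3)² + 149*(-3)) = 16361 - (-166 - 27 - 6*9 - 447) = 16361 - (-166 - 27 - 54 - 447) = 16361 - 1*(-694) = 16361 + 694 = 17055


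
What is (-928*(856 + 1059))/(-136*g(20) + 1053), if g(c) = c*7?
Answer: 1777120/17987 ≈ 98.800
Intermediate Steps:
g(c) = 7*c
(-928*(856 + 1059))/(-136*g(20) + 1053) = (-928*(856 + 1059))/(-952*20 + 1053) = (-928*1915)/(-136*140 + 1053) = -1777120/(-19040 + 1053) = -1777120/(-17987) = -1777120*(-1/17987) = 1777120/17987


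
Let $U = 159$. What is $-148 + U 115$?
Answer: $18137$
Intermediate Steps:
$-148 + U 115 = -148 + 159 \cdot 115 = -148 + 18285 = 18137$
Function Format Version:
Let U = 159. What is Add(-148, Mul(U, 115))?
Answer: 18137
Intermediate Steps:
Add(-148, Mul(U, 115)) = Add(-148, Mul(159, 115)) = Add(-148, 18285) = 18137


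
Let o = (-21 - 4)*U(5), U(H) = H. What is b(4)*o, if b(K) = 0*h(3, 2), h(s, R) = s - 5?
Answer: 0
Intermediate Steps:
h(s, R) = -5 + s
o = -125 (o = (-21 - 4)*5 = -25*5 = -125)
b(K) = 0 (b(K) = 0*(-5 + 3) = 0*(-2) = 0)
b(4)*o = 0*(-125) = 0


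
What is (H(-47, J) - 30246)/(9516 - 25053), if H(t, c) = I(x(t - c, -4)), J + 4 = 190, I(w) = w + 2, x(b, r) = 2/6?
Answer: 90731/46611 ≈ 1.9466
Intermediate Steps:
x(b, r) = ⅓ (x(b, r) = 2*(⅙) = ⅓)
I(w) = 2 + w
J = 186 (J = -4 + 190 = 186)
H(t, c) = 7/3 (H(t, c) = 2 + ⅓ = 7/3)
(H(-47, J) - 30246)/(9516 - 25053) = (7/3 - 30246)/(9516 - 25053) = -90731/3/(-15537) = -90731/3*(-1/15537) = 90731/46611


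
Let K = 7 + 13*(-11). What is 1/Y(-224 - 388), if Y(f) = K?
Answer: -1/136 ≈ -0.0073529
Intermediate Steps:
K = -136 (K = 7 - 143 = -136)
Y(f) = -136
1/Y(-224 - 388) = 1/(-136) = -1/136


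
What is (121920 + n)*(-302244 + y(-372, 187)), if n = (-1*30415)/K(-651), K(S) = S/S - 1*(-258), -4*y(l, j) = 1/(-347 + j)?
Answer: -174351554116901/4736 ≈ -3.6814e+10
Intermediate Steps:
y(l, j) = -1/(4*(-347 + j))
K(S) = 259 (K(S) = 1 + 258 = 259)
n = -4345/37 (n = -1*30415/259 = -30415*1/259 = -4345/37 ≈ -117.43)
(121920 + n)*(-302244 + y(-372, 187)) = (121920 - 4345/37)*(-302244 - 1/(-1388 + 4*187)) = 4506695*(-302244 - 1/(-1388 + 748))/37 = 4506695*(-302244 - 1/(-640))/37 = 4506695*(-302244 - 1*(-1/640))/37 = 4506695*(-302244 + 1/640)/37 = (4506695/37)*(-193436159/640) = -174351554116901/4736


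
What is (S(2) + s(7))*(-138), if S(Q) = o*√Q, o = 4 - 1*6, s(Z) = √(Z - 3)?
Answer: -276 + 276*√2 ≈ 114.32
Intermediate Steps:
s(Z) = √(-3 + Z)
o = -2 (o = 4 - 6 = -2)
S(Q) = -2*√Q
(S(2) + s(7))*(-138) = (-2*√2 + √(-3 + 7))*(-138) = (-2*√2 + √4)*(-138) = (-2*√2 + 2)*(-138) = (2 - 2*√2)*(-138) = -276 + 276*√2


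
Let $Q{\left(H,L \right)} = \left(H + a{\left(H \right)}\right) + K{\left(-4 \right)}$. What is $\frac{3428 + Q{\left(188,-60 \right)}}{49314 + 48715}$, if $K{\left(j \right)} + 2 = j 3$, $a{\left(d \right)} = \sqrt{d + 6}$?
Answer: $\frac{3602}{98029} + \frac{\sqrt{194}}{98029} \approx 0.036886$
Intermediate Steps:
$a{\left(d \right)} = \sqrt{6 + d}$
$K{\left(j \right)} = -2 + 3 j$ ($K{\left(j \right)} = -2 + j 3 = -2 + 3 j$)
$Q{\left(H,L \right)} = -14 + H + \sqrt{6 + H}$ ($Q{\left(H,L \right)} = \left(H + \sqrt{6 + H}\right) + \left(-2 + 3 \left(-4\right)\right) = \left(H + \sqrt{6 + H}\right) - 14 = -14 + H + \sqrt{6 + H}$)
$\frac{3428 + Q{\left(188,-60 \right)}}{49314 + 48715} = \frac{3428 + \left(-14 + 188 + \sqrt{6 + 188}\right)}{49314 + 48715} = \frac{3428 + \left(-14 + 188 + \sqrt{194}\right)}{98029} = \left(3428 + \left(174 + \sqrt{194}\right)\right) \frac{1}{98029} = \left(3602 + \sqrt{194}\right) \frac{1}{98029} = \frac{3602}{98029} + \frac{\sqrt{194}}{98029}$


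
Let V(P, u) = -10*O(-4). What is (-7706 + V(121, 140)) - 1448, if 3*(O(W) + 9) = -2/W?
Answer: -27197/3 ≈ -9065.7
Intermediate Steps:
O(W) = -9 - 2/(3*W) (O(W) = -9 + (-2/W)/3 = -9 - 2/(3*W))
V(P, u) = 265/3 (V(P, u) = -10*(-9 - ⅔/(-4)) = -10*(-9 - ⅔*(-¼)) = -10*(-9 + ⅙) = -10*(-53/6) = 265/3)
(-7706 + V(121, 140)) - 1448 = (-7706 + 265/3) - 1448 = -22853/3 - 1448 = -27197/3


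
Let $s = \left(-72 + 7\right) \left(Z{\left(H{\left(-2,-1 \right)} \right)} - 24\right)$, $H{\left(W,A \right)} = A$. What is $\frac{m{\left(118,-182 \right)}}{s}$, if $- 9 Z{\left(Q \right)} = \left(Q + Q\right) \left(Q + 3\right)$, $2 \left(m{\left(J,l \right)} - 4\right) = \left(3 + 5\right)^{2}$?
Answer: $\frac{81}{3445} \approx 0.023512$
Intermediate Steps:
$m{\left(J,l \right)} = 36$ ($m{\left(J,l \right)} = 4 + \frac{\left(3 + 5\right)^{2}}{2} = 4 + \frac{8^{2}}{2} = 4 + \frac{1}{2} \cdot 64 = 4 + 32 = 36$)
$Z{\left(Q \right)} = - \frac{2 Q \left(3 + Q\right)}{9}$ ($Z{\left(Q \right)} = - \frac{\left(Q + Q\right) \left(Q + 3\right)}{9} = - \frac{2 Q \left(3 + Q\right)}{9}$)
$s = \frac{13780}{9}$ ($s = \left(-72 + 7\right) \left(\left(- \frac{2}{9}\right) \left(-1\right) \left(3 - 1\right) - 24\right) = - 65 \left(\left(- \frac{2}{9}\right) \left(-1\right) 2 - 24\right) = - 65 \left(\frac{4}{9} - 24\right) = \left(-65\right) \left(- \frac{212}{9}\right) = \frac{13780}{9} \approx 1531.1$)
$\frac{m{\left(118,-182 \right)}}{s} = \frac{36}{\frac{13780}{9}} = 36 \cdot \frac{9}{13780} = \frac{81}{3445}$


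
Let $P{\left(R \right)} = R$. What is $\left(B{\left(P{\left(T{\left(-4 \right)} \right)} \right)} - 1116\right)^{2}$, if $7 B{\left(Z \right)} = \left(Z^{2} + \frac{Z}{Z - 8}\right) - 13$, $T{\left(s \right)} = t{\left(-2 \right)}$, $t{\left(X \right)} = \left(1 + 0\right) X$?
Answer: $\frac{1529122816}{1225} \approx 1.2483 \cdot 10^{6}$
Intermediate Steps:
$t{\left(X \right)} = X$ ($t{\left(X \right)} = 1 X = X$)
$T{\left(s \right)} = -2$
$B{\left(Z \right)} = - \frac{13}{7} + \frac{Z^{2}}{7} + \frac{Z}{7 \left(-8 + Z\right)}$ ($B{\left(Z \right)} = \frac{\left(Z^{2} + \frac{Z}{Z - 8}\right) - 13}{7} = \frac{\left(Z^{2} + \frac{Z}{-8 + Z}\right) - 13}{7} = \frac{-13 + Z^{2} + \frac{Z}{-8 + Z}}{7} = - \frac{13}{7} + \frac{Z^{2}}{7} + \frac{Z}{7 \left(-8 + Z\right)}$)
$\left(B{\left(P{\left(T{\left(-4 \right)} \right)} \right)} - 1116\right)^{2} = \left(\frac{104 + \left(-2\right)^{3} - -24 - 8 \left(-2\right)^{2}}{7 \left(-8 - 2\right)} - 1116\right)^{2} = \left(\frac{104 - 8 + 24 - 32}{7 \left(-10\right)} - 1116\right)^{2} = \left(\frac{1}{7} \left(- \frac{1}{10}\right) \left(104 - 8 + 24 - 32\right) - 1116\right)^{2} = \left(\frac{1}{7} \left(- \frac{1}{10}\right) 88 - 1116\right)^{2} = \left(- \frac{44}{35} - 1116\right)^{2} = \left(- \frac{39104}{35}\right)^{2} = \frac{1529122816}{1225}$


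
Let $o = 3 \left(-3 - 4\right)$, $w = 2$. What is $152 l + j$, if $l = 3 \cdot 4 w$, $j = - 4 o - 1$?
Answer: $3731$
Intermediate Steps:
$o = -21$ ($o = 3 \left(-7\right) = -21$)
$j = 83$ ($j = \left(-4\right) \left(-21\right) - 1 = 84 - 1 = 83$)
$l = 24$ ($l = 3 \cdot 4 \cdot 2 = 12 \cdot 2 = 24$)
$152 l + j = 152 \cdot 24 + 83 = 3648 + 83 = 3731$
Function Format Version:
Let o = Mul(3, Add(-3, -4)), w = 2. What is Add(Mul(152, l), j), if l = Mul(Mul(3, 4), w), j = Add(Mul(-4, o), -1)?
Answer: 3731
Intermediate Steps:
o = -21 (o = Mul(3, -7) = -21)
j = 83 (j = Add(Mul(-4, -21), -1) = Add(84, -1) = 83)
l = 24 (l = Mul(Mul(3, 4), 2) = Mul(12, 2) = 24)
Add(Mul(152, l), j) = Add(Mul(152, 24), 83) = Add(3648, 83) = 3731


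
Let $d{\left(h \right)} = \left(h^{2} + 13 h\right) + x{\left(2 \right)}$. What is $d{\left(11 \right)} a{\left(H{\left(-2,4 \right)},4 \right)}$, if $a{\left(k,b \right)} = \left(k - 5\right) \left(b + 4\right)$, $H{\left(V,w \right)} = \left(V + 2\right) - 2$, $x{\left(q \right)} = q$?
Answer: $-14896$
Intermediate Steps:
$H{\left(V,w \right)} = V$ ($H{\left(V,w \right)} = \left(2 + V\right) - 2 = V$)
$a{\left(k,b \right)} = \left(-5 + k\right) \left(4 + b\right)$
$d{\left(h \right)} = 2 + h^{2} + 13 h$ ($d{\left(h \right)} = \left(h^{2} + 13 h\right) + 2 = 2 + h^{2} + 13 h$)
$d{\left(11 \right)} a{\left(H{\left(-2,4 \right)},4 \right)} = \left(2 + 11^{2} + 13 \cdot 11\right) \left(-20 - 20 + 4 \left(-2\right) + 4 \left(-2\right)\right) = \left(2 + 121 + 143\right) \left(-20 - 20 - 8 - 8\right) = 266 \left(-56\right) = -14896$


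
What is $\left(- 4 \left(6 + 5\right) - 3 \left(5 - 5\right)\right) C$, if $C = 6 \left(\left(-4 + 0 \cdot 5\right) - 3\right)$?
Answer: $1848$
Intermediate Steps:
$C = -42$ ($C = 6 \left(\left(-4 + 0\right) - 3\right) = 6 \left(-4 - 3\right) = 6 \left(-7\right) = -42$)
$\left(- 4 \left(6 + 5\right) - 3 \left(5 - 5\right)\right) C = \left(- 4 \left(6 + 5\right) - 3 \left(5 - 5\right)\right) \left(-42\right) = \left(\left(-4\right) 11 - 0\right) \left(-42\right) = \left(-44 + 0\right) \left(-42\right) = \left(-44\right) \left(-42\right) = 1848$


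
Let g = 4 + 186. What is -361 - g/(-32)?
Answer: -5681/16 ≈ -355.06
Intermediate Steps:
g = 190
-361 - g/(-32) = -361 - 190/(-32) = -361 - 190*(-1)/32 = -361 - 1*(-95/16) = -361 + 95/16 = -5681/16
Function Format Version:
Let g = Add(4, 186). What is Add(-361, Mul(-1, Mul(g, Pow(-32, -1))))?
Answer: Rational(-5681, 16) ≈ -355.06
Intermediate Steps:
g = 190
Add(-361, Mul(-1, Mul(g, Pow(-32, -1)))) = Add(-361, Mul(-1, Mul(190, Pow(-32, -1)))) = Add(-361, Mul(-1, Mul(190, Rational(-1, 32)))) = Add(-361, Mul(-1, Rational(-95, 16))) = Add(-361, Rational(95, 16)) = Rational(-5681, 16)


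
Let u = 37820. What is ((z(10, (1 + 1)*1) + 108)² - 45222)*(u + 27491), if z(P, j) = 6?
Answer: -2104712286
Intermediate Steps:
((z(10, (1 + 1)*1) + 108)² - 45222)*(u + 27491) = ((6 + 108)² - 45222)*(37820 + 27491) = (114² - 45222)*65311 = (12996 - 45222)*65311 = -32226*65311 = -2104712286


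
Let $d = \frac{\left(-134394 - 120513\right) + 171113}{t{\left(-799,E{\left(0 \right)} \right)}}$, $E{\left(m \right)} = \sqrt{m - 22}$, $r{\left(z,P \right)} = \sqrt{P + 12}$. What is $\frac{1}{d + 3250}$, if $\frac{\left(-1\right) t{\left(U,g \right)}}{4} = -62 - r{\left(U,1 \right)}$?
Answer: $\frac{44607772}{129846126609} - \frac{83794 \sqrt{13}}{129846126609} \approx 0.00034122$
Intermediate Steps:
$r{\left(z,P \right)} = \sqrt{12 + P}$
$E{\left(m \right)} = \sqrt{-22 + m}$
$t{\left(U,g \right)} = 248 + 4 \sqrt{13}$ ($t{\left(U,g \right)} = - 4 \left(-62 - \sqrt{12 + 1}\right) = - 4 \left(-62 - \sqrt{13}\right) = 248 + 4 \sqrt{13}$)
$d = - \frac{83794}{248 + 4 \sqrt{13}}$ ($d = \frac{\left(-134394 - 120513\right) + 171113}{248 + 4 \sqrt{13}} = \frac{-254907 + 171113}{248 + 4 \sqrt{13}} = - \frac{83794}{248 + 4 \sqrt{13}} \approx -319.31$)
$\frac{1}{d + 3250} = \frac{1}{\left(- \frac{1298807}{3831} + \frac{41897 \sqrt{13}}{7662}\right) + 3250} = \frac{1}{\frac{11151943}{3831} + \frac{41897 \sqrt{13}}{7662}}$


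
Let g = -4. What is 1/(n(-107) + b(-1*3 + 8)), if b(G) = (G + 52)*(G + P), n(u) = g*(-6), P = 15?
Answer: 1/1164 ≈ 0.00085911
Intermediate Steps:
n(u) = 24 (n(u) = -4*(-6) = 24)
b(G) = (15 + G)*(52 + G) (b(G) = (G + 52)*(G + 15) = (52 + G)*(15 + G) = (15 + G)*(52 + G))
1/(n(-107) + b(-1*3 + 8)) = 1/(24 + (780 + (-1*3 + 8)² + 67*(-1*3 + 8))) = 1/(24 + (780 + (-3 + 8)² + 67*(-3 + 8))) = 1/(24 + (780 + 5² + 67*5)) = 1/(24 + (780 + 25 + 335)) = 1/(24 + 1140) = 1/1164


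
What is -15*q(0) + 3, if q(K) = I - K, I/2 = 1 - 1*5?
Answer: 123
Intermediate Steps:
I = -8 (I = 2*(1 - 1*5) = 2*(1 - 5) = 2*(-4) = -8)
q(K) = -8 - K
-15*q(0) + 3 = -15*(-8 - 1*0) + 3 = -15*(-8 + 0) + 3 = -15*(-8) + 3 = 120 + 3 = 123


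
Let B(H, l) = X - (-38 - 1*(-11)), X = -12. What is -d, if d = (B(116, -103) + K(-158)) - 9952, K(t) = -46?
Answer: 9983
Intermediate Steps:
B(H, l) = 15 (B(H, l) = -12 - (-38 - 1*(-11)) = -12 - (-38 + 11) = -12 - 1*(-27) = -12 + 27 = 15)
d = -9983 (d = (15 - 46) - 9952 = -31 - 9952 = -9983)
-d = -1*(-9983) = 9983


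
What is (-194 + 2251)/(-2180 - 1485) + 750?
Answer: 2746693/3665 ≈ 749.44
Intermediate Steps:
(-194 + 2251)/(-2180 - 1485) + 750 = 2057/(-3665) + 750 = 2057*(-1/3665) + 750 = -2057/3665 + 750 = 2746693/3665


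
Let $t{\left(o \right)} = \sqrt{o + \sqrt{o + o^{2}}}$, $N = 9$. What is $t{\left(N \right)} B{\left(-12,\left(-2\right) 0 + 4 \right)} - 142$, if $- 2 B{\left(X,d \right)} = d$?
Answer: $-142 - 2 \sqrt{9 + 3 \sqrt{10}} \approx -150.6$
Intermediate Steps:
$B{\left(X,d \right)} = - \frac{d}{2}$
$t{\left(N \right)} B{\left(-12,\left(-2\right) 0 + 4 \right)} - 142 = \sqrt{9 + \sqrt{9 \left(1 + 9\right)}} \left(- \frac{\left(-2\right) 0 + 4}{2}\right) - 142 = \sqrt{9 + \sqrt{9 \cdot 10}} \left(- \frac{0 + 4}{2}\right) - 142 = \sqrt{9 + \sqrt{90}} \left(\left(- \frac{1}{2}\right) 4\right) - 142 = \sqrt{9 + 3 \sqrt{10}} \left(-2\right) - 142 = - 2 \sqrt{9 + 3 \sqrt{10}} - 142 = -142 - 2 \sqrt{9 + 3 \sqrt{10}}$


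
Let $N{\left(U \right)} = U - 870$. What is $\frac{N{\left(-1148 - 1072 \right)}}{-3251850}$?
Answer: $\frac{103}{108395} \approx 0.00095023$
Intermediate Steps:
$N{\left(U \right)} = -870 + U$ ($N{\left(U \right)} = U - 870 = -870 + U$)
$\frac{N{\left(-1148 - 1072 \right)}}{-3251850} = \frac{-870 - 2220}{-3251850} = \left(-870 - 2220\right) \left(- \frac{1}{3251850}\right) = \left(-3090\right) \left(- \frac{1}{3251850}\right) = \frac{103}{108395}$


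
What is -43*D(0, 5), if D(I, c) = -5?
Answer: 215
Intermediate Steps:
-43*D(0, 5) = -43*(-5) = 215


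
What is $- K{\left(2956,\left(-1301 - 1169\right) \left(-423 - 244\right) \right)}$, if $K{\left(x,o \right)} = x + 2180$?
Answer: $-5136$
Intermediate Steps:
$K{\left(x,o \right)} = 2180 + x$
$- K{\left(2956,\left(-1301 - 1169\right) \left(-423 - 244\right) \right)} = - (2180 + 2956) = \left(-1\right) 5136 = -5136$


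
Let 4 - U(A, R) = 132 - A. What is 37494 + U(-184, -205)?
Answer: 37182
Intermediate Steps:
U(A, R) = -128 + A (U(A, R) = 4 - (132 - A) = 4 + (-132 + A) = -128 + A)
37494 + U(-184, -205) = 37494 + (-128 - 184) = 37494 - 312 = 37182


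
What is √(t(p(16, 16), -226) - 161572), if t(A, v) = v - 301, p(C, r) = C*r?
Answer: 3*I*√18011 ≈ 402.62*I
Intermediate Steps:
t(A, v) = -301 + v
√(t(p(16, 16), -226) - 161572) = √((-301 - 226) - 161572) = √(-527 - 161572) = √(-162099) = 3*I*√18011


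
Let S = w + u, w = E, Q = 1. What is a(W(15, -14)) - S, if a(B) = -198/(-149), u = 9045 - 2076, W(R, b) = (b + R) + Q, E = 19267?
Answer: -3908966/149 ≈ -26235.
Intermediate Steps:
W(R, b) = 1 + R + b (W(R, b) = (b + R) + 1 = (R + b) + 1 = 1 + R + b)
u = 6969
w = 19267
S = 26236 (S = 19267 + 6969 = 26236)
a(B) = 198/149 (a(B) = -198*(-1/149) = 198/149)
a(W(15, -14)) - S = 198/149 - 1*26236 = 198/149 - 26236 = -3908966/149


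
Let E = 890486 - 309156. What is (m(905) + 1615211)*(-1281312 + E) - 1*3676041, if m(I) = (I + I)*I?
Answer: -2277227817343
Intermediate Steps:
m(I) = 2*I² (m(I) = (2*I)*I = 2*I²)
E = 581330
(m(905) + 1615211)*(-1281312 + E) - 1*3676041 = (2*905² + 1615211)*(-1281312 + 581330) - 1*3676041 = (2*819025 + 1615211)*(-699982) - 3676041 = (1638050 + 1615211)*(-699982) - 3676041 = 3253261*(-699982) - 3676041 = -2277224141302 - 3676041 = -2277227817343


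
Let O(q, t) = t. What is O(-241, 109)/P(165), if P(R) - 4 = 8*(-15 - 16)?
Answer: -109/244 ≈ -0.44672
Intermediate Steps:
P(R) = -244 (P(R) = 4 + 8*(-15 - 16) = 4 + 8*(-31) = 4 - 248 = -244)
O(-241, 109)/P(165) = 109/(-244) = 109*(-1/244) = -109/244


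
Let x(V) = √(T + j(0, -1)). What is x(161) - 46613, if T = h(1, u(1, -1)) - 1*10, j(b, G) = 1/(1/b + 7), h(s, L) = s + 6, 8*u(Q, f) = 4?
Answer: -46613 + I*√3 ≈ -46613.0 + 1.732*I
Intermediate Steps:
u(Q, f) = ½ (u(Q, f) = (⅛)*4 = ½)
h(s, L) = 6 + s
j(b, G) = 1/(7 + 1/b)
T = -3 (T = (6 + 1) - 1*10 = 7 - 10 = -3)
x(V) = I*√3 (x(V) = √(-3 + 0/(1 + 7*0)) = √(-3 + 0/(1 + 0)) = √(-3 + 0/1) = √(-3 + 0*1) = √(-3 + 0) = √(-3) = I*√3)
x(161) - 46613 = I*√3 - 46613 = -46613 + I*√3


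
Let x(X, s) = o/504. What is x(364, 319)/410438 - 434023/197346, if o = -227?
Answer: -14963728160473/6803856994032 ≈ -2.1993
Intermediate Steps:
x(X, s) = -227/504
x(364, 319)/410438 - 434023/197346 = -227/504/410438 - 434023/197346 = -227/504*1/410438 - 434023*1/197346 = -227/206860752 - 434023/197346 = -14963728160473/6803856994032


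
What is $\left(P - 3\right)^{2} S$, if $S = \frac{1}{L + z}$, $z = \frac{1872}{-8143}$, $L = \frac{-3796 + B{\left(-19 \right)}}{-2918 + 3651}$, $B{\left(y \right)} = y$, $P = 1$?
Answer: $- \frac{23875276}{32437721} \approx -0.73603$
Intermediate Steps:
$L = - \frac{3815}{733}$ ($L = \frac{-3796 - 19}{-2918 + 3651} = - \frac{3815}{733} \approx -5.2046$)
$z = - \frac{1872}{8143}$ ($z = 1872 \left(- \frac{1}{8143}\right) = - \frac{1872}{8143} \approx -0.22989$)
$S = - \frac{5968819}{32437721}$ ($S = \frac{1}{- \frac{3815}{733} - \frac{1872}{8143}} = \frac{1}{- \frac{32437721}{5968819}} = - \frac{5968819}{32437721} \approx -0.18401$)
$\left(P - 3\right)^{2} S = \left(1 - 3\right)^{2} \left(- \frac{5968819}{32437721}\right) = \left(-2\right)^{2} \left(- \frac{5968819}{32437721}\right) = 4 \left(- \frac{5968819}{32437721}\right) = - \frac{23875276}{32437721}$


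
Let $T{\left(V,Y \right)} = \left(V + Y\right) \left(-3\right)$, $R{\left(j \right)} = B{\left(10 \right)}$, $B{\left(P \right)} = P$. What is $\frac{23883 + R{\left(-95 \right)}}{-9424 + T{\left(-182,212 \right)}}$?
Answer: $- \frac{23893}{9514} \approx -2.5114$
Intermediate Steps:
$R{\left(j \right)} = 10$
$T{\left(V,Y \right)} = - 3 V - 3 Y$
$\frac{23883 + R{\left(-95 \right)}}{-9424 + T{\left(-182,212 \right)}} = \frac{23883 + 10}{-9424 - 90} = \frac{23893}{-9424 + \left(546 - 636\right)} = \frac{23893}{-9424 - 90} = \frac{23893}{-9514} = 23893 \left(- \frac{1}{9514}\right) = - \frac{23893}{9514}$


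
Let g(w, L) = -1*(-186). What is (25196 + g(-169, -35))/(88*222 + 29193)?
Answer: 686/1317 ≈ 0.52088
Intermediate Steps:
g(w, L) = 186
(25196 + g(-169, -35))/(88*222 + 29193) = (25196 + 186)/(88*222 + 29193) = 25382/(19536 + 29193) = 25382/48729 = 25382*(1/48729) = 686/1317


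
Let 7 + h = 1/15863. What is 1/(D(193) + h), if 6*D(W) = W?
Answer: 95178/2395319 ≈ 0.039735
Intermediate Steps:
h = -111040/15863 (h = -7 + 1/15863 = -111040/15863 ≈ -6.9999)
D(W) = W/6
1/(D(193) + h) = 1/((1/6)*193 - 111040/15863) = 1/(193/6 - 111040/15863) = 1/(2395319/95178) = 95178/2395319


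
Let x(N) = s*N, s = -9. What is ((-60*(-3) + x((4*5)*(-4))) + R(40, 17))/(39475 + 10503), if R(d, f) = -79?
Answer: 821/49978 ≈ 0.016427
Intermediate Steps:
x(N) = -9*N
((-60*(-3) + x((4*5)*(-4))) + R(40, 17))/(39475 + 10503) = ((-60*(-3) - 9*4*5*(-4)) - 79)/(39475 + 10503) = ((180 - 180*(-4)) - 79)/49978 = ((180 - 9*(-80)) - 79)*(1/49978) = ((180 + 720) - 79)*(1/49978) = (900 - 79)*(1/49978) = 821*(1/49978) = 821/49978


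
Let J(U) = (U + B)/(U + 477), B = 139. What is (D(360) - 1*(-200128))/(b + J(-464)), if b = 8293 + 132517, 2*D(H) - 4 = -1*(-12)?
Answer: 200136/140785 ≈ 1.4216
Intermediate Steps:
D(H) = 8 (D(H) = 2 + (-1*(-12))/2 = 2 + (½)*12 = 2 + 6 = 8)
b = 140810
J(U) = (139 + U)/(477 + U) (J(U) = (U + 139)/(U + 477) = (139 + U)/(477 + U))
(D(360) - 1*(-200128))/(b + J(-464)) = (8 - 1*(-200128))/(140810 + (139 - 464)/(477 - 464)) = (8 + 200128)/(140810 - 325/13) = 200136/(140810 + (1/13)*(-325)) = 200136/(140810 - 25) = 200136/140785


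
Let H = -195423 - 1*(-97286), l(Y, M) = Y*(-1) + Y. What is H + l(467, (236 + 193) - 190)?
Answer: -98137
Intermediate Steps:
l(Y, M) = 0 (l(Y, M) = -Y + Y = 0)
H = -98137 (H = -195423 + 97286 = -98137)
H + l(467, (236 + 193) - 190) = -98137 + 0 = -98137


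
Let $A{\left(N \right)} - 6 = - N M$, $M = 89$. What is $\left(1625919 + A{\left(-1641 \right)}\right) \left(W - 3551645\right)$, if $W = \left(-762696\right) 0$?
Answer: $-6293422597230$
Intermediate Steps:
$W = 0$
$A{\left(N \right)} = 6 - 89 N$ ($A{\left(N \right)} = 6 + - N 89 = 6 - 89 N$)
$\left(1625919 + A{\left(-1641 \right)}\right) \left(W - 3551645\right) = \left(1625919 + \left(6 - -146049\right)\right) \left(0 - 3551645\right) = \left(1625919 + \left(6 + 146049\right)\right) \left(-3551645\right) = \left(1625919 + 146055\right) \left(-3551645\right) = 1771974 \left(-3551645\right) = -6293422597230$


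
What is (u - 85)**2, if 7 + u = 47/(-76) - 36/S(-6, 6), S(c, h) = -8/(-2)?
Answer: 59644729/5776 ≈ 10326.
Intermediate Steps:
S(c, h) = 4 (S(c, h) = -8*(-1/2) = 4)
u = -1263/76 (u = -7 + (47/(-76) - 36/4) = -7 + (47*(-1/76) - 36*1/4) = -7 + (-47/76 - 9) = -7 - 731/76 = -1263/76 ≈ -16.618)
(u - 85)**2 = (-1263/76 - 85)**2 = (-7723/76)**2 = 59644729/5776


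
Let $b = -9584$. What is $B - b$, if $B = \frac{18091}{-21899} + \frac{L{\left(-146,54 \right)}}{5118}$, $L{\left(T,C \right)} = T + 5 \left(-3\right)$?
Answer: $\frac{1074069806411}{112079082} \approx 9583.1$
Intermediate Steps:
$L{\left(T,C \right)} = -15 + T$ ($L{\left(T,C \right)} = T - 15 = -15 + T$)
$B = - \frac{96115477}{112079082}$ ($B = \frac{18091}{-21899} + \frac{-15 - 146}{5118} = 18091 \left(- \frac{1}{21899}\right) - \frac{161}{5118} = - \frac{18091}{21899} - \frac{161}{5118} = - \frac{96115477}{112079082} \approx -0.85757$)
$B - b = - \frac{96115477}{112079082} - -9584 = - \frac{96115477}{112079082} + 9584 = \frac{1074069806411}{112079082}$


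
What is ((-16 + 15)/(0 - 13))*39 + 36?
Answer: 39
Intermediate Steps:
((-16 + 15)/(0 - 13))*39 + 36 = -1/(-13)*39 + 36 = -1*(-1/13)*39 + 36 = (1/13)*39 + 36 = 3 + 36 = 39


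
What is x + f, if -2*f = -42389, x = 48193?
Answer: 138775/2 ≈ 69388.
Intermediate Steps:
f = 42389/2 (f = -1/2*(-42389) = 42389/2 ≈ 21195.)
x + f = 48193 + 42389/2 = 138775/2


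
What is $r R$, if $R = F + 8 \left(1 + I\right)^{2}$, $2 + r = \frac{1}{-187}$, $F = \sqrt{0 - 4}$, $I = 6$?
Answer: $- \frac{147000}{187} - \frac{750 i}{187} \approx -786.1 - 4.0107 i$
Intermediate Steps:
$F = 2 i$ ($F = \sqrt{-4} = 2 i \approx 2.0 i$)
$r = - \frac{375}{187}$ ($r = -2 + \frac{1}{-187} = -2 - \frac{1}{187} = - \frac{375}{187} \approx -2.0053$)
$R = 392 + 2 i$ ($R = 2 i + 8 \left(1 + 6\right)^{2} = 2 i + 8 \cdot 7^{2} = 2 i + 8 \cdot 49 = 2 i + 392 = 392 + 2 i \approx 392.0 + 2.0 i$)
$r R = - \frac{375 \left(392 + 2 i\right)}{187} = - \frac{147000}{187} - \frac{750 i}{187}$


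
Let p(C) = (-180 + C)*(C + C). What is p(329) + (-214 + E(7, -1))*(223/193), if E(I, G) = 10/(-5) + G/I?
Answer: 132117343/1351 ≈ 97792.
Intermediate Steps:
E(I, G) = -2 + G/I (E(I, G) = 10*(-1/5) + G/I = -2 + G/I)
p(C) = 2*C*(-180 + C) (p(C) = (-180 + C)*(2*C) = 2*C*(-180 + C))
p(329) + (-214 + E(7, -1))*(223/193) = 2*329*(-180 + 329) + (-214 + (-2 - 1/7))*(223/193) = 2*329*149 + (-214 + (-2 - 1*1/7))*(223*(1/193)) = 98042 + (-214 + (-2 - 1/7))*(223/193) = 98042 + (-214 - 15/7)*(223/193) = 98042 - 1513/7*223/193 = 98042 - 337399/1351 = 132117343/1351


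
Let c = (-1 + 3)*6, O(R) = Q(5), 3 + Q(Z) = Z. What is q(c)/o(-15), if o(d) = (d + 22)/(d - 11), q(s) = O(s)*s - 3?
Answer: -78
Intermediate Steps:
Q(Z) = -3 + Z
O(R) = 2 (O(R) = -3 + 5 = 2)
c = 12 (c = 2*6 = 12)
q(s) = -3 + 2*s (q(s) = 2*s - 3 = -3 + 2*s)
o(d) = (22 + d)/(-11 + d)
q(c)/o(-15) = (-3 + 2*12)/(((22 - 15)/(-11 - 15))) = (-3 + 24)/((7/(-26))) = 21/((-1/26*7)) = 21/(-7/26) = 21*(-26/7) = -78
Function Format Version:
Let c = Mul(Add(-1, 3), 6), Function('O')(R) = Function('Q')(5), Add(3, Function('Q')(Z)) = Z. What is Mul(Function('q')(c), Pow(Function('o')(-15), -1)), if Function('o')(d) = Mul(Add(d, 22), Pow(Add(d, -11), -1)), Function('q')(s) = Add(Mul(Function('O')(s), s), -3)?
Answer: -78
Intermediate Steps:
Function('Q')(Z) = Add(-3, Z)
Function('O')(R) = 2 (Function('O')(R) = Add(-3, 5) = 2)
c = 12 (c = Mul(2, 6) = 12)
Function('q')(s) = Add(-3, Mul(2, s)) (Function('q')(s) = Add(Mul(2, s), -3) = Add(-3, Mul(2, s)))
Function('o')(d) = Mul(Pow(Add(-11, d), -1), Add(22, d)) (Function('o')(d) = Mul(Add(22, d), Pow(Add(-11, d), -1)) = Mul(Pow(Add(-11, d), -1), Add(22, d)))
Mul(Function('q')(c), Pow(Function('o')(-15), -1)) = Mul(Add(-3, Mul(2, 12)), Pow(Mul(Pow(Add(-11, -15), -1), Add(22, -15)), -1)) = Mul(Add(-3, 24), Pow(Mul(Pow(-26, -1), 7), -1)) = Mul(21, Pow(Mul(Rational(-1, 26), 7), -1)) = Mul(21, Pow(Rational(-7, 26), -1)) = Mul(21, Rational(-26, 7)) = -78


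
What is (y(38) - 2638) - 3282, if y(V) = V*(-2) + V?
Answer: -5958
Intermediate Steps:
y(V) = -V (y(V) = -2*V + V = -V)
(y(38) - 2638) - 3282 = (-1*38 - 2638) - 3282 = (-38 - 2638) - 3282 = -2676 - 3282 = -5958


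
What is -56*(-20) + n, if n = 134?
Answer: 1254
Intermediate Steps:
-56*(-20) + n = -56*(-20) + 134 = 1120 + 134 = 1254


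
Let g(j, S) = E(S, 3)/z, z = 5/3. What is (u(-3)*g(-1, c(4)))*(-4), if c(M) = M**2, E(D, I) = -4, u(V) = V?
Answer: -144/5 ≈ -28.800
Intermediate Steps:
z = 5/3 (z = 5*(1/3) = 5/3 ≈ 1.6667)
g(j, S) = -12/5 (g(j, S) = -4/5/3 = -4*3/5 = -12/5)
(u(-3)*g(-1, c(4)))*(-4) = -3*(-12/5)*(-4) = (36/5)*(-4) = -144/5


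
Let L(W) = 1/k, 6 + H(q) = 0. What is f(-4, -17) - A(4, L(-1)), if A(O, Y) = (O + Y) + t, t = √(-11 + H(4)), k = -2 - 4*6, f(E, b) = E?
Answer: -207/26 - I*√17 ≈ -7.9615 - 4.1231*I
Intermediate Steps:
H(q) = -6 (H(q) = -6 + 0 = -6)
k = -26 (k = -2 - 24 = -26)
t = I*√17 (t = √(-11 - 6) = √(-17) = I*√17 ≈ 4.1231*I)
L(W) = -1/26 (L(W) = 1/(-26) = -1/26)
A(O, Y) = O + Y + I*√17 (A(O, Y) = (O + Y) + I*√17 = O + Y + I*√17)
f(-4, -17) - A(4, L(-1)) = -4 - (4 - 1/26 + I*√17) = -4 - (103/26 + I*√17) = -4 + (-103/26 - I*√17) = -207/26 - I*√17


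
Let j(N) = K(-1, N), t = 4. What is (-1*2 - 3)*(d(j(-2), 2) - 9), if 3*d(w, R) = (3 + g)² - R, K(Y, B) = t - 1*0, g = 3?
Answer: -35/3 ≈ -11.667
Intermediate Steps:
K(Y, B) = 4 (K(Y, B) = 4 - 1*0 = 4 + 0 = 4)
j(N) = 4
d(w, R) = 12 - R/3 (d(w, R) = ((3 + 3)² - R)/3 = (6² - R)/3 = (36 - R)/3 = 12 - R/3)
(-1*2 - 3)*(d(j(-2), 2) - 9) = (-1*2 - 3)*((12 - ⅓*2) - 9) = (-2 - 3)*((12 - ⅔) - 9) = -5*(34/3 - 9) = -5*7/3 = -35/3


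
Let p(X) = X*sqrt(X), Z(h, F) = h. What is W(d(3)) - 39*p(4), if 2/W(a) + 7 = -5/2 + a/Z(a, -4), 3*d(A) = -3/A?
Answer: -5308/17 ≈ -312.24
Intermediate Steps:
d(A) = -1/A (d(A) = (-3/A)/3 = -1/A)
p(X) = X**(3/2)
W(a) = -4/17 (W(a) = 2/(-7 + (-5/2 + a/a)) = 2/(-7 + (-5*1/2 + 1)) = 2/(-7 + (-5/2 + 1)) = 2/(-7 - 3/2) = 2/(-17/2) = 2*(-2/17) = -4/17)
W(d(3)) - 39*p(4) = -4/17 - 39*4**(3/2) = -4/17 - 39*8 = -4/17 - 312 = -5308/17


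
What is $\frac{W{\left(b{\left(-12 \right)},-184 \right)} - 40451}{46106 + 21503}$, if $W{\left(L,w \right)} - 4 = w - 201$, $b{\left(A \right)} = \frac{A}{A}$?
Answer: $- \frac{40832}{67609} \approx -0.60394$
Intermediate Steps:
$b{\left(A \right)} = 1$
$W{\left(L,w \right)} = -197 + w$ ($W{\left(L,w \right)} = 4 + \left(w - 201\right) = 4 + \left(-201 + w\right) = -197 + w$)
$\frac{W{\left(b{\left(-12 \right)},-184 \right)} - 40451}{46106 + 21503} = \frac{\left(-197 - 184\right) - 40451}{46106 + 21503} = \frac{-381 - 40451}{67609} = \left(-40832\right) \frac{1}{67609} = - \frac{40832}{67609}$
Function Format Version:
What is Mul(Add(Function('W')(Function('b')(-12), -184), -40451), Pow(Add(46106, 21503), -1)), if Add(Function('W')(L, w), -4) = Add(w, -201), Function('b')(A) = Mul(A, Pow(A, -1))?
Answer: Rational(-40832, 67609) ≈ -0.60394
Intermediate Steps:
Function('b')(A) = 1
Function('W')(L, w) = Add(-197, w) (Function('W')(L, w) = Add(4, Add(w, -201)) = Add(4, Add(-201, w)) = Add(-197, w))
Mul(Add(Function('W')(Function('b')(-12), -184), -40451), Pow(Add(46106, 21503), -1)) = Mul(Add(Add(-197, -184), -40451), Pow(Add(46106, 21503), -1)) = Mul(Add(-381, -40451), Pow(67609, -1)) = Mul(-40832, Rational(1, 67609)) = Rational(-40832, 67609)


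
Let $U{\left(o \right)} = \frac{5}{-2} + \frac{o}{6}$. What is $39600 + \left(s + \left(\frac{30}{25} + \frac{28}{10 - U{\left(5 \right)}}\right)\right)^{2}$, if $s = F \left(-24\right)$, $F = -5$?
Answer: $\frac{1371924}{25} \approx 54877.0$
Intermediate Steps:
$U{\left(o \right)} = - \frac{5}{2} + \frac{o}{6}$ ($U{\left(o \right)} = 5 \left(- \frac{1}{2}\right) + o \frac{1}{6} = - \frac{5}{2} + \frac{o}{6}$)
$s = 120$ ($s = \left(-5\right) \left(-24\right) = 120$)
$39600 + \left(s + \left(\frac{30}{25} + \frac{28}{10 - U{\left(5 \right)}}\right)\right)^{2} = 39600 + \left(120 + \left(\frac{30}{25} + \frac{28}{10 - \left(- \frac{5}{2} + \frac{1}{6} \cdot 5\right)}\right)\right)^{2} = 39600 + \left(120 + \left(30 \cdot \frac{1}{25} + \frac{28}{10 - \left(- \frac{5}{2} + \frac{5}{6}\right)}\right)\right)^{2} = 39600 + \left(120 + \left(\frac{6}{5} + \frac{28}{10 - - \frac{5}{3}}\right)\right)^{2} = 39600 + \left(120 + \left(\frac{6}{5} + \frac{28}{10 + \frac{5}{3}}\right)\right)^{2} = 39600 + \left(120 + \left(\frac{6}{5} + \frac{28}{\frac{35}{3}}\right)\right)^{2} = 39600 + \left(120 + \left(\frac{6}{5} + 28 \cdot \frac{3}{35}\right)\right)^{2} = 39600 + \left(120 + \left(\frac{6}{5} + \frac{12}{5}\right)\right)^{2} = 39600 + \left(120 + \frac{18}{5}\right)^{2} = 39600 + \left(\frac{618}{5}\right)^{2} = 39600 + \frac{381924}{25} = \frac{1371924}{25}$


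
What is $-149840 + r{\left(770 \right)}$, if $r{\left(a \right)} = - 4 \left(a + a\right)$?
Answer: $-156000$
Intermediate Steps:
$r{\left(a \right)} = - 8 a$ ($r{\left(a \right)} = - 4 \cdot 2 a = - 8 a$)
$-149840 + r{\left(770 \right)} = -149840 - 6160 = -156000$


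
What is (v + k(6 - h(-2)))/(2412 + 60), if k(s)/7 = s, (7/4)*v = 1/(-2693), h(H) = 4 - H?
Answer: -1/11649918 ≈ -8.5838e-8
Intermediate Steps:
v = -4/18851 (v = (4/7)/(-2693) = (4/7)*(-1/2693) = -4/18851 ≈ -0.00021219)
k(s) = 7*s
(v + k(6 - h(-2)))/(2412 + 60) = (-4/18851 + 7*(6 - (4 - 1*(-2))))/(2412 + 60) = (-4/18851 + 7*(6 - (4 + 2)))/2472 = (-4/18851 + 7*(6 - 1*6))*(1/2472) = (-4/18851 + 7*(6 - 6))*(1/2472) = (-4/18851 + 7*0)*(1/2472) = (-4/18851 + 0)*(1/2472) = -4/18851*1/2472 = -1/11649918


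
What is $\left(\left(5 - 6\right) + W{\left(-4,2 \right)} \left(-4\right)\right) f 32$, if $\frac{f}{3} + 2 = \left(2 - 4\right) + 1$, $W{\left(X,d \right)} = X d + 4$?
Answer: $-4320$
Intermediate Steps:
$W{\left(X,d \right)} = 4 + X d$
$f = -9$ ($f = -6 + 3 \left(\left(2 - 4\right) + 1\right) = -6 + 3 \left(-2 + 1\right) = -6 + 3 \left(-1\right) = -6 - 3 = -9$)
$\left(\left(5 - 6\right) + W{\left(-4,2 \right)} \left(-4\right)\right) f 32 = \left(\left(5 - 6\right) + \left(4 - 8\right) \left(-4\right)\right) \left(-9\right) 32 = \left(-1 - -16\right) \left(-9\right) 32 = \left(-1 + 16\right) \left(-9\right) 32 = 15 \left(-9\right) 32 = \left(-135\right) 32 = -4320$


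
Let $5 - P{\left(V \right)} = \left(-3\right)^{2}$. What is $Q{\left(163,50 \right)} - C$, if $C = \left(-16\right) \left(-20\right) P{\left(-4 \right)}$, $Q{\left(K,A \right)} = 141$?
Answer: $1421$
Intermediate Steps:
$P{\left(V \right)} = -4$ ($P{\left(V \right)} = 5 - \left(-3\right)^{2} = 5 - 9 = -4$)
$C = -1280$ ($C = \left(-16\right) \left(-20\right) \left(-4\right) = 320 \left(-4\right) = -1280$)
$Q{\left(163,50 \right)} - C = 141 - -1280 = 141 + 1280 = 1421$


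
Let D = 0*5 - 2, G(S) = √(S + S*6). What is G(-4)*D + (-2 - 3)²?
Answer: 25 - 4*I*√7 ≈ 25.0 - 10.583*I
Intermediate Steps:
G(S) = √7*√S (G(S) = √(S + 6*S) = √(7*S) = √7*√S)
D = -2 (D = 0 - 2 = -2)
G(-4)*D + (-2 - 3)² = (√7*√(-4))*(-2) + (-2 - 3)² = (√7*(2*I))*(-2) + (-5)² = (2*I*√7)*(-2) + 25 = -4*I*√7 + 25 = 25 - 4*I*√7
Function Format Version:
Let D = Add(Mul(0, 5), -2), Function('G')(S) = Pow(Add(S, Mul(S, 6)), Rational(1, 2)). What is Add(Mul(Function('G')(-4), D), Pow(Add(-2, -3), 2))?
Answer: Add(25, Mul(-4, I, Pow(7, Rational(1, 2)))) ≈ Add(25.000, Mul(-10.583, I))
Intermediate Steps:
Function('G')(S) = Mul(Pow(7, Rational(1, 2)), Pow(S, Rational(1, 2))) (Function('G')(S) = Pow(Add(S, Mul(6, S)), Rational(1, 2)) = Pow(Mul(7, S), Rational(1, 2)) = Mul(Pow(7, Rational(1, 2)), Pow(S, Rational(1, 2))))
D = -2 (D = Add(0, -2) = -2)
Add(Mul(Function('G')(-4), D), Pow(Add(-2, -3), 2)) = Add(Mul(Mul(Pow(7, Rational(1, 2)), Pow(-4, Rational(1, 2))), -2), Pow(Add(-2, -3), 2)) = Add(Mul(Mul(Pow(7, Rational(1, 2)), Mul(2, I)), -2), Pow(-5, 2)) = Add(Mul(Mul(2, I, Pow(7, Rational(1, 2))), -2), 25) = Add(Mul(-4, I, Pow(7, Rational(1, 2))), 25) = Add(25, Mul(-4, I, Pow(7, Rational(1, 2))))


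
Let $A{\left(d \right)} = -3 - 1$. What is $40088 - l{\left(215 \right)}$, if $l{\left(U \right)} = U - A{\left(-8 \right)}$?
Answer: $39869$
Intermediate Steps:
$A{\left(d \right)} = -4$
$l{\left(U \right)} = 4 + U$ ($l{\left(U \right)} = U - -4 = U + 4 = 4 + U$)
$40088 - l{\left(215 \right)} = 40088 - \left(4 + 215\right) = 40088 - 219 = 39869$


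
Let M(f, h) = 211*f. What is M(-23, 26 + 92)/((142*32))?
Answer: -4853/4544 ≈ -1.0680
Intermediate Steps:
M(-23, 26 + 92)/((142*32)) = (211*(-23))/((142*32)) = -4853/4544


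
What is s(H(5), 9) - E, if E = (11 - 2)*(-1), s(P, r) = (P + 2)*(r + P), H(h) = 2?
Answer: 53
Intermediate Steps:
s(P, r) = (2 + P)*(P + r)
E = -9 (E = 9*(-1) = -9)
s(H(5), 9) - E = (2² + 2*2 + 2*9 + 2*9) - 1*(-9) = (4 + 4 + 18 + 18) + 9 = 44 + 9 = 53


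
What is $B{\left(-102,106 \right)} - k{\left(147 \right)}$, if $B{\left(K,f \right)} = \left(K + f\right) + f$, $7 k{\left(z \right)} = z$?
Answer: $89$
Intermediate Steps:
$k{\left(z \right)} = \frac{z}{7}$
$B{\left(K,f \right)} = K + 2 f$
$B{\left(-102,106 \right)} - k{\left(147 \right)} = \left(-102 + 2 \cdot 106\right) - \frac{1}{7} \cdot 147 = \left(-102 + 212\right) - 21 = 110 - 21 = 89$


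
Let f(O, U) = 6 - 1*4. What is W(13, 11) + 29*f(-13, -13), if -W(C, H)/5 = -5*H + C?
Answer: 268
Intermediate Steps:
f(O, U) = 2 (f(O, U) = 6 - 4 = 2)
W(C, H) = -5*C + 25*H (W(C, H) = -5*(-5*H + C) = -5*(C - 5*H) = -5*C + 25*H)
W(13, 11) + 29*f(-13, -13) = (-5*13 + 25*11) + 29*2 = (-65 + 275) + 58 = 210 + 58 = 268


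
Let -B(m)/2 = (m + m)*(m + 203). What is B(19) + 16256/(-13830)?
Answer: -116678008/6915 ≈ -16873.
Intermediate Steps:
B(m) = -4*m*(203 + m) (B(m) = -2*(m + m)*(m + 203) = -2*2*m*(203 + m) = -4*m*(203 + m))
B(19) + 16256/(-13830) = -4*19*(203 + 19) + 16256/(-13830) = -4*19*222 + 16256*(-1/13830) = -16872 - 8128/6915 = -116678008/6915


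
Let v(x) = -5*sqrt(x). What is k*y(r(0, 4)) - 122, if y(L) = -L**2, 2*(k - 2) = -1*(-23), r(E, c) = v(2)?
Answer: -797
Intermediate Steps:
r(E, c) = -5*sqrt(2)
k = 27/2 (k = 2 + (-1*(-23))/2 = 2 + (1/2)*23 = 2 + 23/2 = 27/2 ≈ 13.500)
k*y(r(0, 4)) - 122 = 27*(-(-5*sqrt(2))**2)/2 - 122 = 27*(-1*50)/2 - 122 = (27/2)*(-50) - 122 = -675 - 122 = -797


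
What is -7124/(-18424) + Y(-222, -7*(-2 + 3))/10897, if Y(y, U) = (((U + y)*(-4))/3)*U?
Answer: 28688999/150574746 ≈ 0.19053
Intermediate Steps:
Y(y, U) = U*(-4*U/3 - 4*y/3) (Y(y, U) = ((-4*U - 4*y)/3)*U = (-4*U/3 - 4*y/3)*U = U*(-4*U/3 - 4*y/3))
-7124/(-18424) + Y(-222, -7*(-2 + 3))/10897 = -7124/(-18424) - 4*(-7*(-2 + 3))*(-7*(-2 + 3) - 222)/3/10897 = -7124*(-1/18424) - 4*(-7*1)*(-7*1 - 222)/3*(1/10897) = 1781/4606 - 4/3*(-7)*(-7 - 222)*(1/10897) = 1781/4606 - 4/3*(-7)*(-229)*(1/10897) = 1781/4606 - 6412/3*1/10897 = 1781/4606 - 6412/32691 = 28688999/150574746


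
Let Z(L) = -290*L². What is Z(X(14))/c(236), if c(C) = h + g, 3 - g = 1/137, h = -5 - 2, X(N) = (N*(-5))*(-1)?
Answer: 194677000/549 ≈ 3.5460e+5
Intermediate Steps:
X(N) = 5*N (X(N) = -5*N*(-1) = 5*N)
h = -7
g = 410/137 (g = 3 - 1/137 = 410/137 ≈ 2.9927)
c(C) = -549/137 (c(C) = -7 + 410/137 = -549/137)
Z(X(14))/c(236) = (-290*(5*14)²)/(-549/137) = -290*70²*(-137/549) = -290*4900*(-137/549) = -1421000*(-137/549) = 194677000/549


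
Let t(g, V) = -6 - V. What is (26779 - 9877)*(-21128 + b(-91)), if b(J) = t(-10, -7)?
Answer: -357088554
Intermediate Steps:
b(J) = 1 (b(J) = -6 - 1*(-7) = -6 + 7 = 1)
(26779 - 9877)*(-21128 + b(-91)) = (26779 - 9877)*(-21128 + 1) = 16902*(-21127) = -357088554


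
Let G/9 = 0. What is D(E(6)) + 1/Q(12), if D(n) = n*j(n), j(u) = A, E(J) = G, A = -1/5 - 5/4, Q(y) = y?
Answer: 1/12 ≈ 0.083333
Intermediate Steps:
G = 0 (G = 9*0 = 0)
A = -29/20 (A = -1*⅕ - 5*¼ = -⅕ - 5/4 = -29/20 ≈ -1.4500)
E(J) = 0
j(u) = -29/20
D(n) = -29*n/20 (D(n) = n*(-29/20) = -29*n/20)
D(E(6)) + 1/Q(12) = -29/20*0 + 1/12 = 0 + 1/12 = 1/12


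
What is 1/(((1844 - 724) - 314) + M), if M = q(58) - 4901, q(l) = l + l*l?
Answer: -1/673 ≈ -0.0014859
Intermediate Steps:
q(l) = l + l**2
M = -1479 (M = 58*(1 + 58) - 4901 = 58*59 - 4901 = 3422 - 4901 = -1479)
1/(((1844 - 724) - 314) + M) = 1/(((1844 - 724) - 314) - 1479) = 1/((1120 - 314) - 1479) = 1/(806 - 1479) = 1/(-673) = -1/673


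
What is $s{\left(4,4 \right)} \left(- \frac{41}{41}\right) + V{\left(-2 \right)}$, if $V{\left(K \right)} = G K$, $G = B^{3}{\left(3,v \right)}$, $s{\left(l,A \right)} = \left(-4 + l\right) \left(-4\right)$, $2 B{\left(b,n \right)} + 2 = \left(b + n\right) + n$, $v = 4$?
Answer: $- \frac{729}{4} \approx -182.25$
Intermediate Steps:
$B{\left(b,n \right)} = -1 + n + \frac{b}{2}$ ($B{\left(b,n \right)} = -1 + \frac{\left(b + n\right) + n}{2} = -1 + \frac{b + 2 n}{2} = -1 + \left(n + \frac{b}{2}\right) = -1 + n + \frac{b}{2}$)
$s{\left(l,A \right)} = 16 - 4 l$
$G = \frac{729}{8}$ ($G = \left(-1 + 4 + \frac{1}{2} \cdot 3\right)^{3} = \left(-1 + 4 + \frac{3}{2}\right)^{3} = \left(\frac{9}{2}\right)^{3} = \frac{729}{8} \approx 91.125$)
$V{\left(K \right)} = \frac{729 K}{8}$
$s{\left(4,4 \right)} \left(- \frac{41}{41}\right) + V{\left(-2 \right)} = \left(16 - 16\right) \left(- \frac{41}{41}\right) + \frac{729}{8} \left(-2\right) = \left(16 - 16\right) \left(\left(-41\right) \frac{1}{41}\right) - \frac{729}{4} = 0 \left(-1\right) - \frac{729}{4} = 0 - \frac{729}{4} = - \frac{729}{4}$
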